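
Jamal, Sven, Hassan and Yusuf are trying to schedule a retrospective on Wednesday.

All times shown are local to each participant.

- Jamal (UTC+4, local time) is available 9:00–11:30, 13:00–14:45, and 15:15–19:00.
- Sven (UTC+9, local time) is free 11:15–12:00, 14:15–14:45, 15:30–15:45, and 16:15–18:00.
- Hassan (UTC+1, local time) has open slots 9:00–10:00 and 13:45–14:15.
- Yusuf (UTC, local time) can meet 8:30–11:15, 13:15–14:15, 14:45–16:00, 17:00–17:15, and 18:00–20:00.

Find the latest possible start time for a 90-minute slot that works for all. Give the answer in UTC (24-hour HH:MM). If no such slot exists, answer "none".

Jamal → UTC: 05:00–07:30, 09:00–10:45, 11:15–15:00.
Sven → UTC: 02:15–03:00, 05:15–05:45, 06:30–06:45, 07:15–09:00.
Hassan → UTC: 08:00–09:00, 12:45–13:15.
Yusuf → UTC: 08:30–11:15, 13:15–14:15, 14:45–16:00, 17:00–17:15, 18:00–20:00.
Jamal ∩ Sven: 05:15–05:45, 06:30–06:45, 07:15–07:30.
Jamal ∩ Sven ∩ Hassan: (none).
Jamal ∩ Sven ∩ Hassan ∩ Yusuf: (none).
Windows ≥ 90 min: (none).

none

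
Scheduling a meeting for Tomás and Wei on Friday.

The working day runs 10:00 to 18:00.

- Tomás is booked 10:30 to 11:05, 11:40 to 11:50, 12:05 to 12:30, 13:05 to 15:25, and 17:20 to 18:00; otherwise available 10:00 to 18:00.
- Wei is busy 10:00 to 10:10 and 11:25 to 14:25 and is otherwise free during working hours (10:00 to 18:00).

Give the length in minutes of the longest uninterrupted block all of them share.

115 minutes

Tomás free within 10:00–18:00: 10:00–10:30, 11:05–11:40, 11:50–12:05, 12:30–13:05, 15:25–17:20.
Wei free within 10:00–18:00: 10:10–11:25, 14:25–18:00.
Tomás ∩ Wei: 10:10–10:30, 11:05–11:25, 15:25–17:20.
Common window lengths: 20, 20, 115 min; longest is 115.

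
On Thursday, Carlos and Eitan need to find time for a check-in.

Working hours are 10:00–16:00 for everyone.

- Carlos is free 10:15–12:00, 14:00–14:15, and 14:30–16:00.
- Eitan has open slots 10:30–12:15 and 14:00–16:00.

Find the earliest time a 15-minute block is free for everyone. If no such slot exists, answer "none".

10:30

Carlos ∩ Eitan: 10:30–12:00, 14:00–14:15, 14:30–16:00.
Windows ≥ 15 min: 10:30–12:00, 14:00–14:15, 14:30–16:00.
Earliest such window starts at 10:30.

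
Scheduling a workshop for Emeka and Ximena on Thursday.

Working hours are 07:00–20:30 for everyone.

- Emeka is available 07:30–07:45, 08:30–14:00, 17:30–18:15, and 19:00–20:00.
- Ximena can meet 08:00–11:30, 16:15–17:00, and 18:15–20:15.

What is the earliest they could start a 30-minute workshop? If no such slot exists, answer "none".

Emeka ∩ Ximena: 08:30–11:30, 19:00–20:00.
Windows ≥ 30 min: 08:30–11:30, 19:00–20:00.
Earliest such window starts at 08:30.

08:30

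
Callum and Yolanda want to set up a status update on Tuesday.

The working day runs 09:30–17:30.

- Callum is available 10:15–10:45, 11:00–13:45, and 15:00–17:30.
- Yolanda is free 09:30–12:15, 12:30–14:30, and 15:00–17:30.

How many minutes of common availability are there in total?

330 minutes

Callum ∩ Yolanda: 10:15–10:45, 11:00–12:15, 12:30–13:45, 15:00–17:30.
Total common minutes: 30 + 75 + 75 + 150 = 330.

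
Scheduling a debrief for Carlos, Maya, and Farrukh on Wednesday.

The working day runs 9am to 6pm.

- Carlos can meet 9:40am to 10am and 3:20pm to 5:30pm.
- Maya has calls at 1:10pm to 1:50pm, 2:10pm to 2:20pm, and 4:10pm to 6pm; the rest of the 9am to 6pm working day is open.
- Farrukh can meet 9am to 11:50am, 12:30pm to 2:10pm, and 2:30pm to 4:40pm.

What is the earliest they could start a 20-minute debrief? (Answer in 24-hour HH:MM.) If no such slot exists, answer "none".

09:40

Maya free within 09:00–18:00: 09:00–13:10, 13:50–14:10, 14:20–16:10.
Carlos ∩ Maya: 09:40–10:00, 15:20–16:10.
Carlos ∩ Maya ∩ Farrukh: 09:40–10:00, 15:20–16:10.
Windows ≥ 20 min: 09:40–10:00, 15:20–16:10.
Earliest such window starts at 09:40.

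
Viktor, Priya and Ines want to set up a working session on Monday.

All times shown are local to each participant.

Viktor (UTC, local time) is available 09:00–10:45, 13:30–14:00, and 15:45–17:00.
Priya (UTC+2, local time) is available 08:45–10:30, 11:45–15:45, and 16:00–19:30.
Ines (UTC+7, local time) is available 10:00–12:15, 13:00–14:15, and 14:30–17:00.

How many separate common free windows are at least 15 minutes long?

1

Viktor → UTC: 09:00–10:45, 13:30–14:00, 15:45–17:00.
Priya → UTC: 06:45–08:30, 09:45–13:45, 14:00–17:30.
Ines → UTC: 03:00–05:15, 06:00–07:15, 07:30–10:00.
Viktor ∩ Priya: 09:45–10:45, 13:30–13:45, 15:45–17:00.
Viktor ∩ Priya ∩ Ines: 09:45–10:00.
Windows ≥ 15 min: 09:45–10:00.
That's 1 window.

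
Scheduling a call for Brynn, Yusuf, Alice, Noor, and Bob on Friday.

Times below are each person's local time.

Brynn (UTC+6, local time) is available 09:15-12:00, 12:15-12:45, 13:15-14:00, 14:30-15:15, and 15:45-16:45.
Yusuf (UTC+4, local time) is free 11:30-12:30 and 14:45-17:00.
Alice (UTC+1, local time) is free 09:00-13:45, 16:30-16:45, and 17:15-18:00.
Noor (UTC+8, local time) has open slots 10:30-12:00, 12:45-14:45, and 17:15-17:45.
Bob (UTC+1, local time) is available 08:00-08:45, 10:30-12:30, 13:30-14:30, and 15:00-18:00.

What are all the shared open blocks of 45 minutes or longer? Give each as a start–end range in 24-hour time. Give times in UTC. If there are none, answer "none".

Brynn → UTC: 03:15–06:00, 06:15–06:45, 07:15–08:00, 08:30–09:15, 09:45–10:45.
Yusuf → UTC: 07:30–08:30, 10:45–13:00.
Alice → UTC: 08:00–12:45, 15:30–15:45, 16:15–17:00.
Noor → UTC: 02:30–04:00, 04:45–06:45, 09:15–09:45.
Bob → UTC: 07:00–07:45, 09:30–11:30, 12:30–13:30, 14:00–17:00.
Brynn ∩ Yusuf: 07:30–08:00.
Brynn ∩ Yusuf ∩ Alice: (none).
Brynn ∩ Yusuf ∩ Alice ∩ Noor: (none).
Brynn ∩ Yusuf ∩ Alice ∩ Noor ∩ Bob: (none).
Windows ≥ 45 min: (none).

none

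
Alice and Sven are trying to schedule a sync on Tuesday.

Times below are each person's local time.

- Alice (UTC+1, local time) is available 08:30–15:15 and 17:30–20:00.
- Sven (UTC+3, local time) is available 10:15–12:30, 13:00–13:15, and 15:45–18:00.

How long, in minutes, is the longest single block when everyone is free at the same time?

120 minutes

Alice → UTC: 07:30–14:15, 16:30–19:00.
Sven → UTC: 07:15–09:30, 10:00–10:15, 12:45–15:00.
Alice ∩ Sven: 07:30–09:30, 10:00–10:15, 12:45–14:15.
Common window lengths: 120, 15, 90 min; longest is 120.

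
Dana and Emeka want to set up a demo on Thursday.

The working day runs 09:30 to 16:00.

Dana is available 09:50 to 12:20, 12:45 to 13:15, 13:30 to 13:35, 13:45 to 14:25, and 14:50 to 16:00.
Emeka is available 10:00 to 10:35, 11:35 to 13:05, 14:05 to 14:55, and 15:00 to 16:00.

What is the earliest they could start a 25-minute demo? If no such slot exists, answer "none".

10:00

Dana ∩ Emeka: 10:00–10:35, 11:35–12:20, 12:45–13:05, 14:05–14:25, 14:50–14:55, 15:00–16:00.
Windows ≥ 25 min: 10:00–10:35, 11:35–12:20, 15:00–16:00.
Earliest such window starts at 10:00.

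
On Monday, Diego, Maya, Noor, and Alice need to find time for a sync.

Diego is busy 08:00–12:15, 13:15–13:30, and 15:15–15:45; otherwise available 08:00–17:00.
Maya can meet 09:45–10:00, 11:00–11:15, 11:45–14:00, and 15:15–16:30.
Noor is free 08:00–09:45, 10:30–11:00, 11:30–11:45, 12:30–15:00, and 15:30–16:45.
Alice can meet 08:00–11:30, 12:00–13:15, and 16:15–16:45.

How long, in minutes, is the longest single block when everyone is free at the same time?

45 minutes

Diego free within 08:00–17:00: 12:15–13:15, 13:30–15:15, 15:45–17:00.
Diego ∩ Maya: 12:15–13:15, 13:30–14:00, 15:45–16:30.
Diego ∩ Maya ∩ Noor: 12:30–13:15, 13:30–14:00, 15:45–16:30.
Diego ∩ Maya ∩ Noor ∩ Alice: 12:30–13:15, 16:15–16:30.
Common window lengths: 45, 15 min; longest is 45.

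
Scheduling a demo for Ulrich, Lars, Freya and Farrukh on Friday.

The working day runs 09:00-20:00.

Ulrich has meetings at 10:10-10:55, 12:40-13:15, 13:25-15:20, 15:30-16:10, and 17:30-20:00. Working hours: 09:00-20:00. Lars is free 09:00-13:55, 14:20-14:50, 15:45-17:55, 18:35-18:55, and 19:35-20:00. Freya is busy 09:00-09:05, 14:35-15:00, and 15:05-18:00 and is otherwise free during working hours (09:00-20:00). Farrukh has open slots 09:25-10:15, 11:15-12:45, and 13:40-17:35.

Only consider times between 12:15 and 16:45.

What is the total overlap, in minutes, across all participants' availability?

25 minutes

Ulrich free within 09:00–20:00: 09:00–10:10, 10:55–12:40, 13:15–13:25, 15:20–15:30, 16:10–17:30.
Freya free within 09:00–20:00: 09:05–14:35, 15:00–15:05, 18:00–20:00.
Ulrich ∩ Lars: 09:00–10:10, 10:55–12:40, 13:15–13:25, 16:10–17:30.
Ulrich ∩ Lars ∩ Freya: 09:05–10:10, 10:55–12:40, 13:15–13:25.
Ulrich ∩ Lars ∩ Freya ∩ Farrukh: 09:25–10:10, 11:15–12:40.
Restricted to 12:15–16:45: 12:15–12:40.
Total common minutes: 25.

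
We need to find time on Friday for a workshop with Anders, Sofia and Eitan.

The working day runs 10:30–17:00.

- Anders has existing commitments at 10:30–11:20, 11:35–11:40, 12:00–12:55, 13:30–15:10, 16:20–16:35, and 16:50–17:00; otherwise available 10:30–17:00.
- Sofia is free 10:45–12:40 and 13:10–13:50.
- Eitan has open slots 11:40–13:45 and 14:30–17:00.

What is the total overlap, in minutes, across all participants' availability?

40 minutes

Anders free within 10:30–17:00: 11:20–11:35, 11:40–12:00, 12:55–13:30, 15:10–16:20, 16:35–16:50.
Anders ∩ Sofia: 11:20–11:35, 11:40–12:00, 13:10–13:30.
Anders ∩ Sofia ∩ Eitan: 11:40–12:00, 13:10–13:30.
Total common minutes: 20 + 20 = 40.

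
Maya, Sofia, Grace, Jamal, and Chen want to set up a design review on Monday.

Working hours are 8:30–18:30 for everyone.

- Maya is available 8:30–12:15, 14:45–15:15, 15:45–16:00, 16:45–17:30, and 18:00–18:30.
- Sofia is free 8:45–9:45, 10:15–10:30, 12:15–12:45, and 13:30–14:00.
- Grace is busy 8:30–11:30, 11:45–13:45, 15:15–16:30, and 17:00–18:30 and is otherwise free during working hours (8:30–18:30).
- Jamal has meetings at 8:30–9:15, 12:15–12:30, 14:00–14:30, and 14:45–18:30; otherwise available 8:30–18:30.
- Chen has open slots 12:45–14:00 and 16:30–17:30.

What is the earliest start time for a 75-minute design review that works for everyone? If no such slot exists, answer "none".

none

Grace free within 08:30–18:30: 11:30–11:45, 13:45–15:15, 16:30–17:00.
Jamal free within 08:30–18:30: 09:15–12:15, 12:30–14:00, 14:30–14:45.
Maya ∩ Sofia: 08:45–09:45, 10:15–10:30.
Maya ∩ Sofia ∩ Grace: (none).
Maya ∩ Sofia ∩ Grace ∩ Jamal: (none).
Maya ∩ Sofia ∩ Grace ∩ Jamal ∩ Chen: (none).
Windows ≥ 75 min: (none).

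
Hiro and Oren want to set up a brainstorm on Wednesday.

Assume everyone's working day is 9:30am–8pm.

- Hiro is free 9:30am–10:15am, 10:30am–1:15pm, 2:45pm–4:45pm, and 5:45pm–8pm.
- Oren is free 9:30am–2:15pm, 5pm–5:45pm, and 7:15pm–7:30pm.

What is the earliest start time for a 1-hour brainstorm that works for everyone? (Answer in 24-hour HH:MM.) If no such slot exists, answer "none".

10:30

Hiro ∩ Oren: 09:30–10:15, 10:30–13:15, 19:15–19:30.
Windows ≥ 60 min: 10:30–13:15.
Earliest such window starts at 10:30.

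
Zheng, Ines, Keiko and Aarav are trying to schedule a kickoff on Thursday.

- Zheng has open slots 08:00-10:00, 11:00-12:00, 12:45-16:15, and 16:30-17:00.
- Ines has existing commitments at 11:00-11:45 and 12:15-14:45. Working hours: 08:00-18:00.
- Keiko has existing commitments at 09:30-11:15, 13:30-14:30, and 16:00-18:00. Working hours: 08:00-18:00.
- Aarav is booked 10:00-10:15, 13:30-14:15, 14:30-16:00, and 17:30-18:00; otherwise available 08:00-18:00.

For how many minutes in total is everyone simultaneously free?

Ines free within 08:00–18:00: 08:00–11:00, 11:45–12:15, 14:45–18:00.
Keiko free within 08:00–18:00: 08:00–09:30, 11:15–13:30, 14:30–16:00.
Aarav free within 08:00–18:00: 08:00–10:00, 10:15–13:30, 14:15–14:30, 16:00–17:30.
Zheng ∩ Ines: 08:00–10:00, 11:45–12:00, 14:45–16:15, 16:30–17:00.
Zheng ∩ Ines ∩ Keiko: 08:00–09:30, 11:45–12:00, 14:45–16:00.
Zheng ∩ Ines ∩ Keiko ∩ Aarav: 08:00–09:30, 11:45–12:00.
Total common minutes: 90 + 15 = 105.

105 minutes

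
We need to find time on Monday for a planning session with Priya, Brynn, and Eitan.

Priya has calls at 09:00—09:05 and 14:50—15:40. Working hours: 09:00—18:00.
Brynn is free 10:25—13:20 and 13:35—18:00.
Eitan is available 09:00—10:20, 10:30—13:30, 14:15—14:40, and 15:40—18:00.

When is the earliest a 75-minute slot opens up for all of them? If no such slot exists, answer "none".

10:30

Priya free within 09:00–18:00: 09:05–14:50, 15:40–18:00.
Priya ∩ Brynn: 10:25–13:20, 13:35–14:50, 15:40–18:00.
Priya ∩ Brynn ∩ Eitan: 10:30–13:20, 14:15–14:40, 15:40–18:00.
Windows ≥ 75 min: 10:30–13:20, 15:40–18:00.
Earliest such window starts at 10:30.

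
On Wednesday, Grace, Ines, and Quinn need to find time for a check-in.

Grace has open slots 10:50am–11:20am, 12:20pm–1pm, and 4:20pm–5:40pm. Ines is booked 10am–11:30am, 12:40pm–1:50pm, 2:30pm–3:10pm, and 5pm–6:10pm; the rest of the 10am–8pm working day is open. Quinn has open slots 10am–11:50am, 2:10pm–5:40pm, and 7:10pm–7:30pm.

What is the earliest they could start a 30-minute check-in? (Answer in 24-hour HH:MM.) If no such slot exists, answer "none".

Ines free within 10:00–20:00: 11:30–12:40, 13:50–14:30, 15:10–17:00, 18:10–20:00.
Grace ∩ Ines: 12:20–12:40, 16:20–17:00.
Grace ∩ Ines ∩ Quinn: 16:20–17:00.
Windows ≥ 30 min: 16:20–17:00.
Earliest such window starts at 16:20.

16:20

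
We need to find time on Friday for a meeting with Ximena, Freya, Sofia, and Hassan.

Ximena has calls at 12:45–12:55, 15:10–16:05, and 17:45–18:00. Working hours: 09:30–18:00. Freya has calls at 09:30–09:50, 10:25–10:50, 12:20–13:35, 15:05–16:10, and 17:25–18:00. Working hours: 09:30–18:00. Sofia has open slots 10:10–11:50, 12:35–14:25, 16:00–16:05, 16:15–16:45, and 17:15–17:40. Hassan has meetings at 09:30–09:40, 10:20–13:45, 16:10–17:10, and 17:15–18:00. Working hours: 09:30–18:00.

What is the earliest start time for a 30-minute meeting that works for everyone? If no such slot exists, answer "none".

13:45

Ximena free within 09:30–18:00: 09:30–12:45, 12:55–15:10, 16:05–17:45.
Freya free within 09:30–18:00: 09:50–10:25, 10:50–12:20, 13:35–15:05, 16:10–17:25.
Hassan free within 09:30–18:00: 09:40–10:20, 13:45–16:10, 17:10–17:15.
Ximena ∩ Freya: 09:50–10:25, 10:50–12:20, 13:35–15:05, 16:10–17:25.
Ximena ∩ Freya ∩ Sofia: 10:10–10:25, 10:50–11:50, 13:35–14:25, 16:15–16:45, 17:15–17:25.
Ximena ∩ Freya ∩ Sofia ∩ Hassan: 10:10–10:20, 13:45–14:25.
Windows ≥ 30 min: 13:45–14:25.
Earliest such window starts at 13:45.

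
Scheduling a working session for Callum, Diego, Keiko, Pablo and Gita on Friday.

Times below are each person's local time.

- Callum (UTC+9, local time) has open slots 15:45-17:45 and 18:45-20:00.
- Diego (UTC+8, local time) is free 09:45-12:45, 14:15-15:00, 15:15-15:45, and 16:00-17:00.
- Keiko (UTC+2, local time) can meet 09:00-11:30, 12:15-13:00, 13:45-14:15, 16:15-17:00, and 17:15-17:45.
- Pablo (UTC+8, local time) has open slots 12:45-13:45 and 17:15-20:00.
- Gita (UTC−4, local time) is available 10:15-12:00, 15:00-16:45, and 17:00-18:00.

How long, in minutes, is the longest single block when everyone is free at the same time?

0 minutes

Callum → UTC: 06:45–08:45, 09:45–11:00.
Diego → UTC: 01:45–04:45, 06:15–07:00, 07:15–07:45, 08:00–09:00.
Keiko → UTC: 07:00–09:30, 10:15–11:00, 11:45–12:15, 14:15–15:00, 15:15–15:45.
Pablo → UTC: 04:45–05:45, 09:15–12:00.
Gita → UTC: 14:15–16:00, 19:00–20:45, 21:00–22:00.
Callum ∩ Diego: 06:45–07:00, 07:15–07:45, 08:00–08:45.
Callum ∩ Diego ∩ Keiko: 07:15–07:45, 08:00–08:45.
Callum ∩ Diego ∩ Keiko ∩ Pablo: (none).
Callum ∩ Diego ∩ Keiko ∩ Pablo ∩ Gita: (none).
No common window.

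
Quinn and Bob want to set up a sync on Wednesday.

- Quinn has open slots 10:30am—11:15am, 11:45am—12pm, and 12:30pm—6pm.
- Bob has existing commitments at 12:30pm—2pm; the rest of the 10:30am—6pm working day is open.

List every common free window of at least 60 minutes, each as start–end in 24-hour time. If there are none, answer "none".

14:00–18:00

Bob free within 10:30–18:00: 10:30–12:30, 14:00–18:00.
Quinn ∩ Bob: 10:30–11:15, 11:45–12:00, 14:00–18:00.
Windows ≥ 60 min: 14:00–18:00.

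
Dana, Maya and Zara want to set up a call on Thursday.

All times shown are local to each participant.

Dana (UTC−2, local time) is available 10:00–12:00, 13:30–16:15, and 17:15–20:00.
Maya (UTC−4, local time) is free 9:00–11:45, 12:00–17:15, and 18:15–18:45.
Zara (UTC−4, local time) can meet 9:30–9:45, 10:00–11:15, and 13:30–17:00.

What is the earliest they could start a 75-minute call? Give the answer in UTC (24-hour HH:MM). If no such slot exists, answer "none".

Dana → UTC: 12:00–14:00, 15:30–18:15, 19:15–22:00.
Maya → UTC: 13:00–15:45, 16:00–21:15, 22:15–22:45.
Zara → UTC: 13:30–13:45, 14:00–15:15, 17:30–21:00.
Dana ∩ Maya: 13:00–14:00, 15:30–15:45, 16:00–18:15, 19:15–21:15.
Dana ∩ Maya ∩ Zara: 13:30–13:45, 17:30–18:15, 19:15–21:00.
Windows ≥ 75 min: 19:15–21:00.
Earliest such window starts at 19:15.

19:15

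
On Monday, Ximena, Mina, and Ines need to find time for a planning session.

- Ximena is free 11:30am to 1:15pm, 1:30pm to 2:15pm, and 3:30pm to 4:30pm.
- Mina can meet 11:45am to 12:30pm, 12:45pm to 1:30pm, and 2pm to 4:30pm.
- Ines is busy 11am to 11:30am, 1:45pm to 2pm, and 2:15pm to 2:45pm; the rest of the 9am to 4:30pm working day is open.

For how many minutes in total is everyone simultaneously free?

150 minutes

Ines free within 09:00–16:30: 09:00–11:00, 11:30–13:45, 14:00–14:15, 14:45–16:30.
Ximena ∩ Mina: 11:45–12:30, 12:45–13:15, 14:00–14:15, 15:30–16:30.
Ximena ∩ Mina ∩ Ines: 11:45–12:30, 12:45–13:15, 14:00–14:15, 15:30–16:30.
Total common minutes: 45 + 30 + 15 + 60 = 150.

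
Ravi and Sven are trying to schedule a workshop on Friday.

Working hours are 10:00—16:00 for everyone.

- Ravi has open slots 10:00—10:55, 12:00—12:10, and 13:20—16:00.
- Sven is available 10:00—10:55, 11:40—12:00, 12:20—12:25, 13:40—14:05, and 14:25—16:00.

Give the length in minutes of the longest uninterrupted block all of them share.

Ravi ∩ Sven: 10:00–10:55, 13:40–14:05, 14:25–16:00.
Common window lengths: 55, 25, 95 min; longest is 95.

95 minutes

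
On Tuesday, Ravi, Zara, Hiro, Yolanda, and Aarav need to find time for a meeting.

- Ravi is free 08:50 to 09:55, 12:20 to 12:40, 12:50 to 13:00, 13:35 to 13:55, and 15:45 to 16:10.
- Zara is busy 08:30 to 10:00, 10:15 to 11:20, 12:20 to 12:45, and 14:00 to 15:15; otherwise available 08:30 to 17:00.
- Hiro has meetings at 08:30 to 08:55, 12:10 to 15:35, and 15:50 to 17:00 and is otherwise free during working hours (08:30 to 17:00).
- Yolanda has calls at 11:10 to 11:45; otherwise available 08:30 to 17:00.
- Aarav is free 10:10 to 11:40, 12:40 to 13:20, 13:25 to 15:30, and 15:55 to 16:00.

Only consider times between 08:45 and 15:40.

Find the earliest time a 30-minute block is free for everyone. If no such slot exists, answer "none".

Zara free within 08:30–17:00: 10:00–10:15, 11:20–12:20, 12:45–14:00, 15:15–17:00.
Hiro free within 08:30–17:00: 08:55–12:10, 15:35–15:50.
Yolanda free within 08:30–17:00: 08:30–11:10, 11:45–17:00.
Ravi ∩ Zara: 12:50–13:00, 13:35–13:55, 15:45–16:10.
Ravi ∩ Zara ∩ Hiro: 15:45–15:50.
Ravi ∩ Zara ∩ Hiro ∩ Yolanda: 15:45–15:50.
Ravi ∩ Zara ∩ Hiro ∩ Yolanda ∩ Aarav: (none).
Restricted to 08:45–15:40: (none).
Windows ≥ 30 min: (none).

none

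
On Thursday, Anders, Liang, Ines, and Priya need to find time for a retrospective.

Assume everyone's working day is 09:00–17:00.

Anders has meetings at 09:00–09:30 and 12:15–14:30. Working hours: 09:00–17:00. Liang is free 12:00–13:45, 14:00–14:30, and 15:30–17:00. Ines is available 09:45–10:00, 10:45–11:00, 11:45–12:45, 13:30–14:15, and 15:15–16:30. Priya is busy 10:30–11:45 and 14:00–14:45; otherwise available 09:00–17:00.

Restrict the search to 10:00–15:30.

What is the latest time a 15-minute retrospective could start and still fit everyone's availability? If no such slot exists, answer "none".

Anders free within 09:00–17:00: 09:30–12:15, 14:30–17:00.
Priya free within 09:00–17:00: 09:00–10:30, 11:45–14:00, 14:45–17:00.
Anders ∩ Liang: 12:00–12:15, 15:30–17:00.
Anders ∩ Liang ∩ Ines: 12:00–12:15, 15:30–16:30.
Anders ∩ Liang ∩ Ines ∩ Priya: 12:00–12:15, 15:30–16:30.
Restricted to 10:00–15:30: 12:00–12:15.
Windows ≥ 15 min: 12:00–12:15.
Latest start in the last window 12:00–12:15 is 12:15 − 15 min = 12:00.

12:00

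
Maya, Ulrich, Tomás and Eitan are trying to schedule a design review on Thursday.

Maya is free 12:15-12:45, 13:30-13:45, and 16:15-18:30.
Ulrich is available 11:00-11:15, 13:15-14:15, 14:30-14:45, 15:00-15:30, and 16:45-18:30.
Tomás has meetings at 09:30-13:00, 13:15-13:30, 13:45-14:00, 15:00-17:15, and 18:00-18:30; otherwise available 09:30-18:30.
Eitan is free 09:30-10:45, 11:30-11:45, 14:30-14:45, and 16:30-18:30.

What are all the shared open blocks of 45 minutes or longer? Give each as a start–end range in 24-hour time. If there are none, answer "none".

17:15–18:00

Tomás free within 09:30–18:30: 13:00–13:15, 13:30–13:45, 14:00–15:00, 17:15–18:00.
Maya ∩ Ulrich: 13:30–13:45, 16:45–18:30.
Maya ∩ Ulrich ∩ Tomás: 13:30–13:45, 17:15–18:00.
Maya ∩ Ulrich ∩ Tomás ∩ Eitan: 17:15–18:00.
Windows ≥ 45 min: 17:15–18:00.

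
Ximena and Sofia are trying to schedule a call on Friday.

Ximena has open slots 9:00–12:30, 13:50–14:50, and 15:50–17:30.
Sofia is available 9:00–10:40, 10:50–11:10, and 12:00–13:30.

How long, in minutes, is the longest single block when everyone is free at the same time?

Ximena ∩ Sofia: 09:00–10:40, 10:50–11:10, 12:00–12:30.
Common window lengths: 100, 20, 30 min; longest is 100.

100 minutes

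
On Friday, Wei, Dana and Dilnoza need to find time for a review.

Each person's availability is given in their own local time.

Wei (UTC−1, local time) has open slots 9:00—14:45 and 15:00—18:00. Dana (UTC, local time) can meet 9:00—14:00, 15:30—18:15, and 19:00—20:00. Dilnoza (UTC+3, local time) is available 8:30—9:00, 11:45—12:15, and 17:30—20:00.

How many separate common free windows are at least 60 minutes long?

1

Wei → UTC: 10:00–15:45, 16:00–19:00.
Dana → UTC: 09:00–14:00, 15:30–18:15, 19:00–20:00.
Dilnoza → UTC: 05:30–06:00, 08:45–09:15, 14:30–17:00.
Wei ∩ Dana: 10:00–14:00, 15:30–15:45, 16:00–18:15.
Wei ∩ Dana ∩ Dilnoza: 15:30–15:45, 16:00–17:00.
Windows ≥ 60 min: 16:00–17:00.
That's 1 window.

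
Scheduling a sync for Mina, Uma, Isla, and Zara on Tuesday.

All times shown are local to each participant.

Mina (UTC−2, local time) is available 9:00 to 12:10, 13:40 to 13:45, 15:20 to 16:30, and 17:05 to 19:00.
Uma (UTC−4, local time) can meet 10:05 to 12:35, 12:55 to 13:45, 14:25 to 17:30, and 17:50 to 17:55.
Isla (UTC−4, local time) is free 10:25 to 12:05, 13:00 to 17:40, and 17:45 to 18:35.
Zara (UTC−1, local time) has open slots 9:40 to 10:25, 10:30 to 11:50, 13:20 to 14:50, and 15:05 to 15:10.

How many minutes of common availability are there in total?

Mina → UTC: 11:00–14:10, 15:40–15:45, 17:20–18:30, 19:05–21:00.
Uma → UTC: 14:05–16:35, 16:55–17:45, 18:25–21:30, 21:50–21:55.
Isla → UTC: 14:25–16:05, 17:00–21:40, 21:45–22:35.
Zara → UTC: 10:40–11:25, 11:30–12:50, 14:20–15:50, 16:05–16:10.
Mina ∩ Uma: 14:05–14:10, 15:40–15:45, 17:20–17:45, 18:25–18:30, 19:05–21:00.
Mina ∩ Uma ∩ Isla: 15:40–15:45, 17:20–17:45, 18:25–18:30, 19:05–21:00.
Mina ∩ Uma ∩ Isla ∩ Zara: 15:40–15:45.
Total common minutes: 5.

5 minutes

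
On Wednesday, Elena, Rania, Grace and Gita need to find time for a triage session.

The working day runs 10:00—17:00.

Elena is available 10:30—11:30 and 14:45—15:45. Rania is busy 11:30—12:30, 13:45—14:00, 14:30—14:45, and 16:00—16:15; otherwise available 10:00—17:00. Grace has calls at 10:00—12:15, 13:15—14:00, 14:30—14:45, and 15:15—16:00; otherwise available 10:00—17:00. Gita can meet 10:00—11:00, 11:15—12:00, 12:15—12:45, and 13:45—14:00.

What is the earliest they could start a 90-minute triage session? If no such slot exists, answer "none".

Rania free within 10:00–17:00: 10:00–11:30, 12:30–13:45, 14:00–14:30, 14:45–16:00, 16:15–17:00.
Grace free within 10:00–17:00: 12:15–13:15, 14:00–14:30, 14:45–15:15, 16:00–17:00.
Elena ∩ Rania: 10:30–11:30, 14:45–15:45.
Elena ∩ Rania ∩ Grace: 14:45–15:15.
Elena ∩ Rania ∩ Grace ∩ Gita: (none).
Windows ≥ 90 min: (none).

none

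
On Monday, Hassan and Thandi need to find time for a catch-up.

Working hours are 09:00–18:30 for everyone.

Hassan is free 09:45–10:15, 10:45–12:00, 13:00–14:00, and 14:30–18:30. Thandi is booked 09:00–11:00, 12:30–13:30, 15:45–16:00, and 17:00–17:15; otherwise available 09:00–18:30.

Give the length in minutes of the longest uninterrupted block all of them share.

Thandi free within 09:00–18:30: 11:00–12:30, 13:30–15:45, 16:00–17:00, 17:15–18:30.
Hassan ∩ Thandi: 11:00–12:00, 13:30–14:00, 14:30–15:45, 16:00–17:00, 17:15–18:30.
Common window lengths: 60, 30, 75, 60, 75 min; longest is 75.

75 minutes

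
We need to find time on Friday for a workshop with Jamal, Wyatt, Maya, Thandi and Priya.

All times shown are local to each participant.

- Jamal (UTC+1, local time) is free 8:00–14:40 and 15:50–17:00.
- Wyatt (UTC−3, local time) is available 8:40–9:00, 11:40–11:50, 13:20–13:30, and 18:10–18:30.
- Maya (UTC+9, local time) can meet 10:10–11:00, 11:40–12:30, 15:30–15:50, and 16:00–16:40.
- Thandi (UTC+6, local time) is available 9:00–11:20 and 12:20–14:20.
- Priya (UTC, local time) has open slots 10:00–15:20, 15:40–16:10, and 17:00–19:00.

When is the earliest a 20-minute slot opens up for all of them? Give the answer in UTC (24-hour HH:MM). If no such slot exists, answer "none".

none

Jamal → UTC: 07:00–13:40, 14:50–16:00.
Wyatt → UTC: 11:40–12:00, 14:40–14:50, 16:20–16:30, 21:10–21:30.
Maya → UTC: 01:10–02:00, 02:40–03:30, 06:30–06:50, 07:00–07:40.
Thandi → UTC: 03:00–05:20, 06:20–08:20.
Priya → UTC: 10:00–15:20, 15:40–16:10, 17:00–19:00.
Jamal ∩ Wyatt: 11:40–12:00.
Jamal ∩ Wyatt ∩ Maya: (none).
Jamal ∩ Wyatt ∩ Maya ∩ Thandi: (none).
Jamal ∩ Wyatt ∩ Maya ∩ Thandi ∩ Priya: (none).
Windows ≥ 20 min: (none).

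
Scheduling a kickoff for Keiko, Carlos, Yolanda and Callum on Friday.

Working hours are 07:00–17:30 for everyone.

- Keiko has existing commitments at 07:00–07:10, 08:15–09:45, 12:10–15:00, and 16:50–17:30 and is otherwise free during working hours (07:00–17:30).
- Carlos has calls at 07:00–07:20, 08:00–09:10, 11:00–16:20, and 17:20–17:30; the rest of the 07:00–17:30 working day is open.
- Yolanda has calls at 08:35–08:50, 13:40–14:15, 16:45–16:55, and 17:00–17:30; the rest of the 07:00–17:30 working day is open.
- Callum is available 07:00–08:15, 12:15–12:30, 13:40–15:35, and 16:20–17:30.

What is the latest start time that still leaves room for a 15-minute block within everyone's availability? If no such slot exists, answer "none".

16:30

Keiko free within 07:00–17:30: 07:10–08:15, 09:45–12:10, 15:00–16:50.
Carlos free within 07:00–17:30: 07:20–08:00, 09:10–11:00, 16:20–17:20.
Yolanda free within 07:00–17:30: 07:00–08:35, 08:50–13:40, 14:15–16:45, 16:55–17:00.
Keiko ∩ Carlos: 07:20–08:00, 09:45–11:00, 16:20–16:50.
Keiko ∩ Carlos ∩ Yolanda: 07:20–08:00, 09:45–11:00, 16:20–16:45.
Keiko ∩ Carlos ∩ Yolanda ∩ Callum: 07:20–08:00, 16:20–16:45.
Windows ≥ 15 min: 07:20–08:00, 16:20–16:45.
Latest start in the last window 16:20–16:45 is 16:45 − 15 min = 16:30.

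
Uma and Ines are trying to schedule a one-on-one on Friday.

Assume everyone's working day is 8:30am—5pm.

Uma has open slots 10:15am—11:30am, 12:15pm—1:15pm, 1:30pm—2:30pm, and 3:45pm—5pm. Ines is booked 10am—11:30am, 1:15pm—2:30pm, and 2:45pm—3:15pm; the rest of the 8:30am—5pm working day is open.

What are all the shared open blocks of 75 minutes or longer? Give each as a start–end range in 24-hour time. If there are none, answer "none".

Ines free within 08:30–17:00: 08:30–10:00, 11:30–13:15, 14:30–14:45, 15:15–17:00.
Uma ∩ Ines: 12:15–13:15, 15:45–17:00.
Windows ≥ 75 min: 15:45–17:00.

15:45–17:00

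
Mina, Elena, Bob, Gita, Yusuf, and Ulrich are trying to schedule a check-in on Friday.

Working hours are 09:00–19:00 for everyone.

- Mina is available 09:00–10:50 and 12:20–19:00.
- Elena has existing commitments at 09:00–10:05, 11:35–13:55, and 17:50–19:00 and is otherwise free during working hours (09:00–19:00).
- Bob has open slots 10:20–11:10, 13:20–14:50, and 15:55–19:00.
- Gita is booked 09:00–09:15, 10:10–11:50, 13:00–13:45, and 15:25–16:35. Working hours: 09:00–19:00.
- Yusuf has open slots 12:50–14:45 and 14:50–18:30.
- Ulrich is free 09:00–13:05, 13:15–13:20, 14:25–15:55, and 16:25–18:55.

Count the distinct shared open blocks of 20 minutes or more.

Elena free within 09:00–19:00: 10:05–11:35, 13:55–17:50.
Gita free within 09:00–19:00: 09:15–10:10, 11:50–13:00, 13:45–15:25, 16:35–19:00.
Mina ∩ Elena: 10:05–10:50, 13:55–17:50.
Mina ∩ Elena ∩ Bob: 10:20–10:50, 13:55–14:50, 15:55–17:50.
Mina ∩ Elena ∩ Bob ∩ Gita: 13:55–14:50, 16:35–17:50.
Mina ∩ Elena ∩ Bob ∩ Gita ∩ Yusuf: 13:55–14:45, 16:35–17:50.
Mina ∩ Elena ∩ Bob ∩ Gita ∩ Yusuf ∩ Ulrich: 14:25–14:45, 16:35–17:50.
Windows ≥ 20 min: 14:25–14:45, 16:35–17:50.
That's 2 windows.

2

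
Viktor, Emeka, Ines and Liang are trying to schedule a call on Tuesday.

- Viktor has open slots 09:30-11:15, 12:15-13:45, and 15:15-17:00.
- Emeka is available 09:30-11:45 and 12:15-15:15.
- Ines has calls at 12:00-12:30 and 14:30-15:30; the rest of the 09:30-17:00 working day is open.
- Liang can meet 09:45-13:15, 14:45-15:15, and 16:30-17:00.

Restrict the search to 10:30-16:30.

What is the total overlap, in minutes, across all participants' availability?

90 minutes

Ines free within 09:30–17:00: 09:30–12:00, 12:30–14:30, 15:30–17:00.
Viktor ∩ Emeka: 09:30–11:15, 12:15–13:45.
Viktor ∩ Emeka ∩ Ines: 09:30–11:15, 12:30–13:45.
Viktor ∩ Emeka ∩ Ines ∩ Liang: 09:45–11:15, 12:30–13:15.
Restricted to 10:30–16:30: 10:30–11:15, 12:30–13:15.
Total common minutes: 45 + 45 = 90.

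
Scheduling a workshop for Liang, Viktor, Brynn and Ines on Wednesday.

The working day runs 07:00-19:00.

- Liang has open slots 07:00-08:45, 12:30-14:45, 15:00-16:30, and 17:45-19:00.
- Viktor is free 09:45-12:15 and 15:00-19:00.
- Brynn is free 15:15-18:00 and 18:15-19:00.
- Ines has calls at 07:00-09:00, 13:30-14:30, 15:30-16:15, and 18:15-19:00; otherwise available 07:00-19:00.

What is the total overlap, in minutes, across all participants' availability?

Ines free within 07:00–19:00: 09:00–13:30, 14:30–15:30, 16:15–18:15.
Liang ∩ Viktor: 15:00–16:30, 17:45–19:00.
Liang ∩ Viktor ∩ Brynn: 15:15–16:30, 17:45–18:00, 18:15–19:00.
Liang ∩ Viktor ∩ Brynn ∩ Ines: 15:15–15:30, 16:15–16:30, 17:45–18:00.
Total common minutes: 15 + 15 + 15 = 45.

45 minutes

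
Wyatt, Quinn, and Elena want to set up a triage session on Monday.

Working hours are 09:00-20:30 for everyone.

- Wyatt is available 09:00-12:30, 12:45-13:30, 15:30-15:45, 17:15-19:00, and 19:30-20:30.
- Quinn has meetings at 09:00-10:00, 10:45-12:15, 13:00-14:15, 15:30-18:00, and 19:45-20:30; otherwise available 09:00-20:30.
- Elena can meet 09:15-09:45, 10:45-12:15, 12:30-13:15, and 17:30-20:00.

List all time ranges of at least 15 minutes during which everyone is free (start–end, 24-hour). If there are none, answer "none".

Quinn free within 09:00–20:30: 10:00–10:45, 12:15–13:00, 14:15–15:30, 18:00–19:45.
Wyatt ∩ Quinn: 10:00–10:45, 12:15–12:30, 12:45–13:00, 18:00–19:00, 19:30–19:45.
Wyatt ∩ Quinn ∩ Elena: 12:45–13:00, 18:00–19:00, 19:30–19:45.
Windows ≥ 15 min: 12:45–13:00, 18:00–19:00, 19:30–19:45.

12:45–13:00, 18:00–19:00, 19:30–19:45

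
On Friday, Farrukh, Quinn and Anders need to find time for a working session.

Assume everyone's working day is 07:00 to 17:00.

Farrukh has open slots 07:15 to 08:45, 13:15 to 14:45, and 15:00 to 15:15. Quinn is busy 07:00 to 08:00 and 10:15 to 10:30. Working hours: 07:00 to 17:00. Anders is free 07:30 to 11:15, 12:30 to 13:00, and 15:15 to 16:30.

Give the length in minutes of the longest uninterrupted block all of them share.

Quinn free within 07:00–17:00: 08:00–10:15, 10:30–17:00.
Farrukh ∩ Quinn: 08:00–08:45, 13:15–14:45, 15:00–15:15.
Farrukh ∩ Quinn ∩ Anders: 08:00–08:45.
Single common window of 45 minutes.

45 minutes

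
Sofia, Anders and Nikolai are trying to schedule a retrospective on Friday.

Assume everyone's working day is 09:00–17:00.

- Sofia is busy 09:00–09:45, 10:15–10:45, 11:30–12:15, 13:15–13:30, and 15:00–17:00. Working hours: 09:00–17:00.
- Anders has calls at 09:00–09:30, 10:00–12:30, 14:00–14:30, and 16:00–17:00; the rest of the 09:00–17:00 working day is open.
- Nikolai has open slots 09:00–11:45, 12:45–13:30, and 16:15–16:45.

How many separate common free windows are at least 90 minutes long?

0

Sofia free within 09:00–17:00: 09:45–10:15, 10:45–11:30, 12:15–13:15, 13:30–15:00.
Anders free within 09:00–17:00: 09:30–10:00, 12:30–14:00, 14:30–16:00.
Sofia ∩ Anders: 09:45–10:00, 12:30–13:15, 13:30–14:00, 14:30–15:00.
Sofia ∩ Anders ∩ Nikolai: 09:45–10:00, 12:45–13:15.
Windows ≥ 90 min: (none).
That's 0 windows.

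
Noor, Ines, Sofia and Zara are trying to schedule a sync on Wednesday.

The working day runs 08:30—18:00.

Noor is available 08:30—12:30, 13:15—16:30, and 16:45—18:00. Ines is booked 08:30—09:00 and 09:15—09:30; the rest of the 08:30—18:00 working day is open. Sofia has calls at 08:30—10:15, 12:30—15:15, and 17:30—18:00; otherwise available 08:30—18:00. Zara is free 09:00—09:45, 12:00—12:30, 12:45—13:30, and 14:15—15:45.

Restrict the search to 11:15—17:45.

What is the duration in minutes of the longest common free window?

30 minutes

Ines free within 08:30–18:00: 09:00–09:15, 09:30–18:00.
Sofia free within 08:30–18:00: 10:15–12:30, 15:15–17:30.
Noor ∩ Ines: 09:00–09:15, 09:30–12:30, 13:15–16:30, 16:45–18:00.
Noor ∩ Ines ∩ Sofia: 10:15–12:30, 15:15–16:30, 16:45–17:30.
Noor ∩ Ines ∩ Sofia ∩ Zara: 12:00–12:30, 15:15–15:45.
Restricted to 11:15–17:45: 12:00–12:30, 15:15–15:45.
Common window lengths: 30, 30 min; longest is 30.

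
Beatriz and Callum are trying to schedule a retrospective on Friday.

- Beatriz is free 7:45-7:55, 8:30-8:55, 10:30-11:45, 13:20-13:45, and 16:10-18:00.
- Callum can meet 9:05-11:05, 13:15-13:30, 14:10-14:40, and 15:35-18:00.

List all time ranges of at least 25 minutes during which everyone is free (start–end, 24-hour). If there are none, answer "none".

Beatriz ∩ Callum: 10:30–11:05, 13:20–13:30, 16:10–18:00.
Windows ≥ 25 min: 10:30–11:05, 16:10–18:00.

10:30–11:05, 16:10–18:00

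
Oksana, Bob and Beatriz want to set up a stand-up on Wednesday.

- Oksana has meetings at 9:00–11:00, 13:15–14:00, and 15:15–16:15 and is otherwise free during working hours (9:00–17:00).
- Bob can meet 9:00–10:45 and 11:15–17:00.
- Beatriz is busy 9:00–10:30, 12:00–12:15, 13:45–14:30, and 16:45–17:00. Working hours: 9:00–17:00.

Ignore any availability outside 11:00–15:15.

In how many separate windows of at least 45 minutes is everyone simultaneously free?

3

Oksana free within 09:00–17:00: 11:00–13:15, 14:00–15:15, 16:15–17:00.
Beatriz free within 09:00–17:00: 10:30–12:00, 12:15–13:45, 14:30–16:45.
Oksana ∩ Bob: 11:15–13:15, 14:00–15:15, 16:15–17:00.
Oksana ∩ Bob ∩ Beatriz: 11:15–12:00, 12:15–13:15, 14:30–15:15, 16:15–16:45.
Restricted to 11:00–15:15: 11:15–12:00, 12:15–13:15, 14:30–15:15.
Windows ≥ 45 min: 11:15–12:00, 12:15–13:15, 14:30–15:15.
That's 3 windows.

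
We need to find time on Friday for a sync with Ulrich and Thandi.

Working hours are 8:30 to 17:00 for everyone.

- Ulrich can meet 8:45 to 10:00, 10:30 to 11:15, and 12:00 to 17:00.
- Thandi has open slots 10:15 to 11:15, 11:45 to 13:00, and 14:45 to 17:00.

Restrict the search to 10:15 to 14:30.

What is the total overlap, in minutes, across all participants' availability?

Ulrich ∩ Thandi: 10:30–11:15, 12:00–13:00, 14:45–17:00.
Restricted to 10:15–14:30: 10:30–11:15, 12:00–13:00.
Total common minutes: 45 + 60 = 105.

105 minutes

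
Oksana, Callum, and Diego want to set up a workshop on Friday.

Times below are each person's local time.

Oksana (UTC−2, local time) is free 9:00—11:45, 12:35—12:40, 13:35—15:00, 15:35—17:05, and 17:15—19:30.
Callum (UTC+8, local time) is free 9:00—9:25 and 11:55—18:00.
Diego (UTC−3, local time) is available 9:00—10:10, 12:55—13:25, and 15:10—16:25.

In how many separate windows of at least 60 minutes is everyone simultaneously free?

0

Oksana → UTC: 11:00–13:45, 14:35–14:40, 15:35–17:00, 17:35–19:05, 19:15–21:30.
Callum → UTC: 01:00–01:25, 03:55–10:00.
Diego → UTC: 12:00–13:10, 15:55–16:25, 18:10–19:25.
Oksana ∩ Callum: (none).
Oksana ∩ Callum ∩ Diego: (none).
Windows ≥ 60 min: (none).
That's 0 windows.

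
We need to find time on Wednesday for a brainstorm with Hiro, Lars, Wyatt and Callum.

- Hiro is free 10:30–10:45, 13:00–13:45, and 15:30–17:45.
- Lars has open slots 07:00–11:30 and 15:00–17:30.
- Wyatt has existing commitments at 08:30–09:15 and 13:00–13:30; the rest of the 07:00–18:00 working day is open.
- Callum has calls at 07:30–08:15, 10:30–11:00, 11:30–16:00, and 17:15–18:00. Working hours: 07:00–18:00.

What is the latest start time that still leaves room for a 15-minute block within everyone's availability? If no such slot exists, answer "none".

17:00

Wyatt free within 07:00–18:00: 07:00–08:30, 09:15–13:00, 13:30–18:00.
Callum free within 07:00–18:00: 07:00–07:30, 08:15–10:30, 11:00–11:30, 16:00–17:15.
Hiro ∩ Lars: 10:30–10:45, 15:30–17:30.
Hiro ∩ Lars ∩ Wyatt: 10:30–10:45, 15:30–17:30.
Hiro ∩ Lars ∩ Wyatt ∩ Callum: 16:00–17:15.
Windows ≥ 15 min: 16:00–17:15.
Latest start in the last window 16:00–17:15 is 17:15 − 15 min = 17:00.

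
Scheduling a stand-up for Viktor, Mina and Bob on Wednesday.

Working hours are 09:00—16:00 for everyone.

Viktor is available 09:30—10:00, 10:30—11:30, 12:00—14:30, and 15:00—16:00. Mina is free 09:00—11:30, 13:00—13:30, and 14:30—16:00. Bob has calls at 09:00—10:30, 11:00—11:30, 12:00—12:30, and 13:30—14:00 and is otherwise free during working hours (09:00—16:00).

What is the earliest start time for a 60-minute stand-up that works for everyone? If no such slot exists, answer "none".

15:00

Bob free within 09:00–16:00: 10:30–11:00, 11:30–12:00, 12:30–13:30, 14:00–16:00.
Viktor ∩ Mina: 09:30–10:00, 10:30–11:30, 13:00–13:30, 15:00–16:00.
Viktor ∩ Mina ∩ Bob: 10:30–11:00, 13:00–13:30, 15:00–16:00.
Windows ≥ 60 min: 15:00–16:00.
Earliest such window starts at 15:00.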